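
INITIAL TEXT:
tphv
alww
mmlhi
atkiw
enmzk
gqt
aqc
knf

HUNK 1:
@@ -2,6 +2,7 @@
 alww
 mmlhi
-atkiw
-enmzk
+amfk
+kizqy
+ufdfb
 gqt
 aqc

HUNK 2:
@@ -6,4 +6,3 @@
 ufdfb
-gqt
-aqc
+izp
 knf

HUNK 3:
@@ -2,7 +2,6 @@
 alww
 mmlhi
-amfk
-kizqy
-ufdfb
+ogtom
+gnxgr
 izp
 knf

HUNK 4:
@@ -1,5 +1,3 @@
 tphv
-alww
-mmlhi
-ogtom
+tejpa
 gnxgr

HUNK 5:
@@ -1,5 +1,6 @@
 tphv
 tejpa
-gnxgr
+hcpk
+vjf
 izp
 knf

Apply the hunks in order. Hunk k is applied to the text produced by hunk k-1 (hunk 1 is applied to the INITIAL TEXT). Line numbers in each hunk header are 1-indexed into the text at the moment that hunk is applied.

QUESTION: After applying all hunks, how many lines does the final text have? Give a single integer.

Hunk 1: at line 2 remove [atkiw,enmzk] add [amfk,kizqy,ufdfb] -> 9 lines: tphv alww mmlhi amfk kizqy ufdfb gqt aqc knf
Hunk 2: at line 6 remove [gqt,aqc] add [izp] -> 8 lines: tphv alww mmlhi amfk kizqy ufdfb izp knf
Hunk 3: at line 2 remove [amfk,kizqy,ufdfb] add [ogtom,gnxgr] -> 7 lines: tphv alww mmlhi ogtom gnxgr izp knf
Hunk 4: at line 1 remove [alww,mmlhi,ogtom] add [tejpa] -> 5 lines: tphv tejpa gnxgr izp knf
Hunk 5: at line 1 remove [gnxgr] add [hcpk,vjf] -> 6 lines: tphv tejpa hcpk vjf izp knf
Final line count: 6

Answer: 6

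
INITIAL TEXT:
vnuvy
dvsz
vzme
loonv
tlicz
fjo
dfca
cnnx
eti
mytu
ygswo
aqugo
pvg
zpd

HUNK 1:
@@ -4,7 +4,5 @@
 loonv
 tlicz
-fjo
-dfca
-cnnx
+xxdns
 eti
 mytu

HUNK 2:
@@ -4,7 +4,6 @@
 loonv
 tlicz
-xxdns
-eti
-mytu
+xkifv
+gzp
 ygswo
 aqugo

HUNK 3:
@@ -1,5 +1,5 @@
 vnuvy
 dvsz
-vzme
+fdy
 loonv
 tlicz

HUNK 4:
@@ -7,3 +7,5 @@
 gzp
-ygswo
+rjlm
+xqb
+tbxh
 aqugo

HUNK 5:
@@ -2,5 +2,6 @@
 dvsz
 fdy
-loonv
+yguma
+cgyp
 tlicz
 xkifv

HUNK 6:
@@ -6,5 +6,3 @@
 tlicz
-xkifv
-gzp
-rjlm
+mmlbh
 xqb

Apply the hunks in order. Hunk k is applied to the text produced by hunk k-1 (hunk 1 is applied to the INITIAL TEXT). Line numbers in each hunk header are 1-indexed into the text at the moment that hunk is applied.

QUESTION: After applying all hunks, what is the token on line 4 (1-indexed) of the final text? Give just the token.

Answer: yguma

Derivation:
Hunk 1: at line 4 remove [fjo,dfca,cnnx] add [xxdns] -> 12 lines: vnuvy dvsz vzme loonv tlicz xxdns eti mytu ygswo aqugo pvg zpd
Hunk 2: at line 4 remove [xxdns,eti,mytu] add [xkifv,gzp] -> 11 lines: vnuvy dvsz vzme loonv tlicz xkifv gzp ygswo aqugo pvg zpd
Hunk 3: at line 1 remove [vzme] add [fdy] -> 11 lines: vnuvy dvsz fdy loonv tlicz xkifv gzp ygswo aqugo pvg zpd
Hunk 4: at line 7 remove [ygswo] add [rjlm,xqb,tbxh] -> 13 lines: vnuvy dvsz fdy loonv tlicz xkifv gzp rjlm xqb tbxh aqugo pvg zpd
Hunk 5: at line 2 remove [loonv] add [yguma,cgyp] -> 14 lines: vnuvy dvsz fdy yguma cgyp tlicz xkifv gzp rjlm xqb tbxh aqugo pvg zpd
Hunk 6: at line 6 remove [xkifv,gzp,rjlm] add [mmlbh] -> 12 lines: vnuvy dvsz fdy yguma cgyp tlicz mmlbh xqb tbxh aqugo pvg zpd
Final line 4: yguma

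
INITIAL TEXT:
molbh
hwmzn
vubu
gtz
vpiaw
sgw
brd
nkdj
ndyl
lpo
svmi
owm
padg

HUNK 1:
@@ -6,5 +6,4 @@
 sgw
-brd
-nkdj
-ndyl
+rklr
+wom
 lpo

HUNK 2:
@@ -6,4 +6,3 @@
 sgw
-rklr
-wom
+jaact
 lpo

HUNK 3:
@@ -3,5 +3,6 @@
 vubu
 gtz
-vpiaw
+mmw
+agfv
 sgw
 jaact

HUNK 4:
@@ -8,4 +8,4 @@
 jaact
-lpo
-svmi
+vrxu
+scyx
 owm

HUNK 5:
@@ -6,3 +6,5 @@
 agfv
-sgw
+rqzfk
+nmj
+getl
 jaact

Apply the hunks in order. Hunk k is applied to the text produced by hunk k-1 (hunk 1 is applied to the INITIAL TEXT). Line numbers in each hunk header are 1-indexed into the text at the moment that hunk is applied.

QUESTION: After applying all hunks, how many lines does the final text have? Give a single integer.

Hunk 1: at line 6 remove [brd,nkdj,ndyl] add [rklr,wom] -> 12 lines: molbh hwmzn vubu gtz vpiaw sgw rklr wom lpo svmi owm padg
Hunk 2: at line 6 remove [rklr,wom] add [jaact] -> 11 lines: molbh hwmzn vubu gtz vpiaw sgw jaact lpo svmi owm padg
Hunk 3: at line 3 remove [vpiaw] add [mmw,agfv] -> 12 lines: molbh hwmzn vubu gtz mmw agfv sgw jaact lpo svmi owm padg
Hunk 4: at line 8 remove [lpo,svmi] add [vrxu,scyx] -> 12 lines: molbh hwmzn vubu gtz mmw agfv sgw jaact vrxu scyx owm padg
Hunk 5: at line 6 remove [sgw] add [rqzfk,nmj,getl] -> 14 lines: molbh hwmzn vubu gtz mmw agfv rqzfk nmj getl jaact vrxu scyx owm padg
Final line count: 14

Answer: 14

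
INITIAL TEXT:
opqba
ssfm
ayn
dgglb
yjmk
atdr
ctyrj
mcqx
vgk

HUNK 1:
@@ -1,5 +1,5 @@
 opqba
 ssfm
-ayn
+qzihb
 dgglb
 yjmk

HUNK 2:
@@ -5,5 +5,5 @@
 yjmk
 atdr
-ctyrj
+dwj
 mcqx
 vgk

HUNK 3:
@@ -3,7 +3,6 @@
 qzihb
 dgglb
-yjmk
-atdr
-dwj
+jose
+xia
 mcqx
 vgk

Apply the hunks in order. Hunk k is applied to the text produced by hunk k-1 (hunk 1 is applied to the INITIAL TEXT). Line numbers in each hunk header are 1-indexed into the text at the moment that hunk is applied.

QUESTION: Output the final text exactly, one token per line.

Answer: opqba
ssfm
qzihb
dgglb
jose
xia
mcqx
vgk

Derivation:
Hunk 1: at line 1 remove [ayn] add [qzihb] -> 9 lines: opqba ssfm qzihb dgglb yjmk atdr ctyrj mcqx vgk
Hunk 2: at line 5 remove [ctyrj] add [dwj] -> 9 lines: opqba ssfm qzihb dgglb yjmk atdr dwj mcqx vgk
Hunk 3: at line 3 remove [yjmk,atdr,dwj] add [jose,xia] -> 8 lines: opqba ssfm qzihb dgglb jose xia mcqx vgk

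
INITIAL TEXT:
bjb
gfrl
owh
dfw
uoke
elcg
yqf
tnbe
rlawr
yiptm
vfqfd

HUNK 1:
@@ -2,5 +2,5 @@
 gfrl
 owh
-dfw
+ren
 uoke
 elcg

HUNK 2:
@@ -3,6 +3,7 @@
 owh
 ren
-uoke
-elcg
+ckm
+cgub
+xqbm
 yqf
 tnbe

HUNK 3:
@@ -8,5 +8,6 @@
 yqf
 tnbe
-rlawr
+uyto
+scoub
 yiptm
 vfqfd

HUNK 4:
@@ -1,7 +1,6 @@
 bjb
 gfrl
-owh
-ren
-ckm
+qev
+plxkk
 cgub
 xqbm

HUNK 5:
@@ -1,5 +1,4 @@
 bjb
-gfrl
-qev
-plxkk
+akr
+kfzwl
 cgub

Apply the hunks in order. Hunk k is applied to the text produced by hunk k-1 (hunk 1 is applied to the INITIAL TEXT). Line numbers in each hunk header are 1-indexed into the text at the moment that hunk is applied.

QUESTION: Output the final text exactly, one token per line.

Answer: bjb
akr
kfzwl
cgub
xqbm
yqf
tnbe
uyto
scoub
yiptm
vfqfd

Derivation:
Hunk 1: at line 2 remove [dfw] add [ren] -> 11 lines: bjb gfrl owh ren uoke elcg yqf tnbe rlawr yiptm vfqfd
Hunk 2: at line 3 remove [uoke,elcg] add [ckm,cgub,xqbm] -> 12 lines: bjb gfrl owh ren ckm cgub xqbm yqf tnbe rlawr yiptm vfqfd
Hunk 3: at line 8 remove [rlawr] add [uyto,scoub] -> 13 lines: bjb gfrl owh ren ckm cgub xqbm yqf tnbe uyto scoub yiptm vfqfd
Hunk 4: at line 1 remove [owh,ren,ckm] add [qev,plxkk] -> 12 lines: bjb gfrl qev plxkk cgub xqbm yqf tnbe uyto scoub yiptm vfqfd
Hunk 5: at line 1 remove [gfrl,qev,plxkk] add [akr,kfzwl] -> 11 lines: bjb akr kfzwl cgub xqbm yqf tnbe uyto scoub yiptm vfqfd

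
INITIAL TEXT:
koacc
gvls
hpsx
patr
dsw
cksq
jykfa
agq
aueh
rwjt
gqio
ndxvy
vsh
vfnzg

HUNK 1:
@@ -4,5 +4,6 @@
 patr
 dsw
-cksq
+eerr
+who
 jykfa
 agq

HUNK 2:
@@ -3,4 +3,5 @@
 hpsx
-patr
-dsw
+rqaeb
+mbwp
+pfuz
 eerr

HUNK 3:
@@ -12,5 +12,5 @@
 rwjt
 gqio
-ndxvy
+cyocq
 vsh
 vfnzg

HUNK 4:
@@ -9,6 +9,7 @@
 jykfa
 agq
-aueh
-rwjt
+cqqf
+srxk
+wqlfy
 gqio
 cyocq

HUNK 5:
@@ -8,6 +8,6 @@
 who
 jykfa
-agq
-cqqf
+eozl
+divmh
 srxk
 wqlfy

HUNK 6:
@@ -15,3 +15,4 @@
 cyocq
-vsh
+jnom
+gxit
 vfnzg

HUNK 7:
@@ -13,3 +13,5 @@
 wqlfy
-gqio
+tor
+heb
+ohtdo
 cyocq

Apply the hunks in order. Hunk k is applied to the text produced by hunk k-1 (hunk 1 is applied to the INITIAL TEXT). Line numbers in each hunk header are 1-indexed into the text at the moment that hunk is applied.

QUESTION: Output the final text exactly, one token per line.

Hunk 1: at line 4 remove [cksq] add [eerr,who] -> 15 lines: koacc gvls hpsx patr dsw eerr who jykfa agq aueh rwjt gqio ndxvy vsh vfnzg
Hunk 2: at line 3 remove [patr,dsw] add [rqaeb,mbwp,pfuz] -> 16 lines: koacc gvls hpsx rqaeb mbwp pfuz eerr who jykfa agq aueh rwjt gqio ndxvy vsh vfnzg
Hunk 3: at line 12 remove [ndxvy] add [cyocq] -> 16 lines: koacc gvls hpsx rqaeb mbwp pfuz eerr who jykfa agq aueh rwjt gqio cyocq vsh vfnzg
Hunk 4: at line 9 remove [aueh,rwjt] add [cqqf,srxk,wqlfy] -> 17 lines: koacc gvls hpsx rqaeb mbwp pfuz eerr who jykfa agq cqqf srxk wqlfy gqio cyocq vsh vfnzg
Hunk 5: at line 8 remove [agq,cqqf] add [eozl,divmh] -> 17 lines: koacc gvls hpsx rqaeb mbwp pfuz eerr who jykfa eozl divmh srxk wqlfy gqio cyocq vsh vfnzg
Hunk 6: at line 15 remove [vsh] add [jnom,gxit] -> 18 lines: koacc gvls hpsx rqaeb mbwp pfuz eerr who jykfa eozl divmh srxk wqlfy gqio cyocq jnom gxit vfnzg
Hunk 7: at line 13 remove [gqio] add [tor,heb,ohtdo] -> 20 lines: koacc gvls hpsx rqaeb mbwp pfuz eerr who jykfa eozl divmh srxk wqlfy tor heb ohtdo cyocq jnom gxit vfnzg

Answer: koacc
gvls
hpsx
rqaeb
mbwp
pfuz
eerr
who
jykfa
eozl
divmh
srxk
wqlfy
tor
heb
ohtdo
cyocq
jnom
gxit
vfnzg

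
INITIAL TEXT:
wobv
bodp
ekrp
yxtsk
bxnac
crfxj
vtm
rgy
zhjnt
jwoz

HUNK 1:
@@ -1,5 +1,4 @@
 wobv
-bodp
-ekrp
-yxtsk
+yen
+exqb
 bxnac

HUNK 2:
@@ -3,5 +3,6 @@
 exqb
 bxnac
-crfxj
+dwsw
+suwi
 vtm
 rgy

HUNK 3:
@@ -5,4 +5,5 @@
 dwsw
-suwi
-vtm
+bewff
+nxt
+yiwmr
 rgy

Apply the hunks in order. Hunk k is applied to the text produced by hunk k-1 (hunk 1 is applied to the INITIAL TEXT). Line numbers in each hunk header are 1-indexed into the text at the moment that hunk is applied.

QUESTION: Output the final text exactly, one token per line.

Hunk 1: at line 1 remove [bodp,ekrp,yxtsk] add [yen,exqb] -> 9 lines: wobv yen exqb bxnac crfxj vtm rgy zhjnt jwoz
Hunk 2: at line 3 remove [crfxj] add [dwsw,suwi] -> 10 lines: wobv yen exqb bxnac dwsw suwi vtm rgy zhjnt jwoz
Hunk 3: at line 5 remove [suwi,vtm] add [bewff,nxt,yiwmr] -> 11 lines: wobv yen exqb bxnac dwsw bewff nxt yiwmr rgy zhjnt jwoz

Answer: wobv
yen
exqb
bxnac
dwsw
bewff
nxt
yiwmr
rgy
zhjnt
jwoz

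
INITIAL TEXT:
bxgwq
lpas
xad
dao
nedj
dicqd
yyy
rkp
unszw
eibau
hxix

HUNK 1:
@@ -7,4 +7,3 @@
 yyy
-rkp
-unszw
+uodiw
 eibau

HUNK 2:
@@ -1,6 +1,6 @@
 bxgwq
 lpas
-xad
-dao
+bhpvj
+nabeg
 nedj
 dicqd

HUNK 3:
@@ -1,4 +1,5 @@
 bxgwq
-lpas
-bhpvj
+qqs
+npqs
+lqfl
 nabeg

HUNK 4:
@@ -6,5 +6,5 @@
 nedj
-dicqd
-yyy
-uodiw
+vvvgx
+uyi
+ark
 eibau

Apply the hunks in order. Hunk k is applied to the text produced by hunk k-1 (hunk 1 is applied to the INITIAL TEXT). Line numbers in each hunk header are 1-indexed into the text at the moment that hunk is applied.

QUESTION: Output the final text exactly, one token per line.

Answer: bxgwq
qqs
npqs
lqfl
nabeg
nedj
vvvgx
uyi
ark
eibau
hxix

Derivation:
Hunk 1: at line 7 remove [rkp,unszw] add [uodiw] -> 10 lines: bxgwq lpas xad dao nedj dicqd yyy uodiw eibau hxix
Hunk 2: at line 1 remove [xad,dao] add [bhpvj,nabeg] -> 10 lines: bxgwq lpas bhpvj nabeg nedj dicqd yyy uodiw eibau hxix
Hunk 3: at line 1 remove [lpas,bhpvj] add [qqs,npqs,lqfl] -> 11 lines: bxgwq qqs npqs lqfl nabeg nedj dicqd yyy uodiw eibau hxix
Hunk 4: at line 6 remove [dicqd,yyy,uodiw] add [vvvgx,uyi,ark] -> 11 lines: bxgwq qqs npqs lqfl nabeg nedj vvvgx uyi ark eibau hxix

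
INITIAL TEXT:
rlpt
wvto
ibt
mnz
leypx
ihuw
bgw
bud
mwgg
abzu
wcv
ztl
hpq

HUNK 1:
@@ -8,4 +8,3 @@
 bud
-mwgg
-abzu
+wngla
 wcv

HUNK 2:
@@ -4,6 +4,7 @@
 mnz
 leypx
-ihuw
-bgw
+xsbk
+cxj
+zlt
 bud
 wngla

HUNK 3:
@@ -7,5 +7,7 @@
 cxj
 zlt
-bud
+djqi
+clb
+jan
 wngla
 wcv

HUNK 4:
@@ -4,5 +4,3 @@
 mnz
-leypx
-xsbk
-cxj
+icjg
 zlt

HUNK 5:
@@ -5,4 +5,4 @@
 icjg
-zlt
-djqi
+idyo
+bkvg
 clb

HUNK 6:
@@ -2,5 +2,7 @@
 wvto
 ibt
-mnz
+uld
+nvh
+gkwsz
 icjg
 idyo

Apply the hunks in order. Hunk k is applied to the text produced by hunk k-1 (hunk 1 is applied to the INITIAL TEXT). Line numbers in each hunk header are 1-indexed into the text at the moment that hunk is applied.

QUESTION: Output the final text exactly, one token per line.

Hunk 1: at line 8 remove [mwgg,abzu] add [wngla] -> 12 lines: rlpt wvto ibt mnz leypx ihuw bgw bud wngla wcv ztl hpq
Hunk 2: at line 4 remove [ihuw,bgw] add [xsbk,cxj,zlt] -> 13 lines: rlpt wvto ibt mnz leypx xsbk cxj zlt bud wngla wcv ztl hpq
Hunk 3: at line 7 remove [bud] add [djqi,clb,jan] -> 15 lines: rlpt wvto ibt mnz leypx xsbk cxj zlt djqi clb jan wngla wcv ztl hpq
Hunk 4: at line 4 remove [leypx,xsbk,cxj] add [icjg] -> 13 lines: rlpt wvto ibt mnz icjg zlt djqi clb jan wngla wcv ztl hpq
Hunk 5: at line 5 remove [zlt,djqi] add [idyo,bkvg] -> 13 lines: rlpt wvto ibt mnz icjg idyo bkvg clb jan wngla wcv ztl hpq
Hunk 6: at line 2 remove [mnz] add [uld,nvh,gkwsz] -> 15 lines: rlpt wvto ibt uld nvh gkwsz icjg idyo bkvg clb jan wngla wcv ztl hpq

Answer: rlpt
wvto
ibt
uld
nvh
gkwsz
icjg
idyo
bkvg
clb
jan
wngla
wcv
ztl
hpq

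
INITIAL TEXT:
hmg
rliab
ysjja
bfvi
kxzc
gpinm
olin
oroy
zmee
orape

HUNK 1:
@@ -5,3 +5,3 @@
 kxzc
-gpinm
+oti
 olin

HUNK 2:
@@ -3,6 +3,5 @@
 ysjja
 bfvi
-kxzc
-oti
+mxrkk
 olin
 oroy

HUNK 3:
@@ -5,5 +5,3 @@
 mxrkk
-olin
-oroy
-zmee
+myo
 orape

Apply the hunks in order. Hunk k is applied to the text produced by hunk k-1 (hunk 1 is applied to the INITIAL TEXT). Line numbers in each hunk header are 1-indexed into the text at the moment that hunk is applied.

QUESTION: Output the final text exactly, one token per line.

Answer: hmg
rliab
ysjja
bfvi
mxrkk
myo
orape

Derivation:
Hunk 1: at line 5 remove [gpinm] add [oti] -> 10 lines: hmg rliab ysjja bfvi kxzc oti olin oroy zmee orape
Hunk 2: at line 3 remove [kxzc,oti] add [mxrkk] -> 9 lines: hmg rliab ysjja bfvi mxrkk olin oroy zmee orape
Hunk 3: at line 5 remove [olin,oroy,zmee] add [myo] -> 7 lines: hmg rliab ysjja bfvi mxrkk myo orape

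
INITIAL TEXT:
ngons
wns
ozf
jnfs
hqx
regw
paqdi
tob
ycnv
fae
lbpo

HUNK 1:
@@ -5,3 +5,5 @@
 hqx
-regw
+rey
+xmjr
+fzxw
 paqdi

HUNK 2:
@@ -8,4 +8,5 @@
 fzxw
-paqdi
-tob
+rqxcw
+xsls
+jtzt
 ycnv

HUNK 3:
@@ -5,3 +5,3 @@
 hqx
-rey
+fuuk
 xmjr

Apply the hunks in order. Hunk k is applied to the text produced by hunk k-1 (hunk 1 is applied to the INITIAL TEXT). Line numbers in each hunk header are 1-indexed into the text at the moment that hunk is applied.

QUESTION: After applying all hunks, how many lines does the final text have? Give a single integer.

Answer: 14

Derivation:
Hunk 1: at line 5 remove [regw] add [rey,xmjr,fzxw] -> 13 lines: ngons wns ozf jnfs hqx rey xmjr fzxw paqdi tob ycnv fae lbpo
Hunk 2: at line 8 remove [paqdi,tob] add [rqxcw,xsls,jtzt] -> 14 lines: ngons wns ozf jnfs hqx rey xmjr fzxw rqxcw xsls jtzt ycnv fae lbpo
Hunk 3: at line 5 remove [rey] add [fuuk] -> 14 lines: ngons wns ozf jnfs hqx fuuk xmjr fzxw rqxcw xsls jtzt ycnv fae lbpo
Final line count: 14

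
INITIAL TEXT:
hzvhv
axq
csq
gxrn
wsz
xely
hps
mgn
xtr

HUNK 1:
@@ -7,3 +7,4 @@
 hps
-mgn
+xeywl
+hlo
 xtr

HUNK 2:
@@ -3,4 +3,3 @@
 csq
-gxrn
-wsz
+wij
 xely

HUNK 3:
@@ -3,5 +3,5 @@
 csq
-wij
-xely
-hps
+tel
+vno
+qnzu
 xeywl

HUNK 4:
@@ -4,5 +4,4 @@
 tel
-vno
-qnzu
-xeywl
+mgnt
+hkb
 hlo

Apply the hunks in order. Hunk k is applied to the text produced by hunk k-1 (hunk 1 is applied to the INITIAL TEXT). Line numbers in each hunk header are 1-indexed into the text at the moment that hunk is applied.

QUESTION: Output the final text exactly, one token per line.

Answer: hzvhv
axq
csq
tel
mgnt
hkb
hlo
xtr

Derivation:
Hunk 1: at line 7 remove [mgn] add [xeywl,hlo] -> 10 lines: hzvhv axq csq gxrn wsz xely hps xeywl hlo xtr
Hunk 2: at line 3 remove [gxrn,wsz] add [wij] -> 9 lines: hzvhv axq csq wij xely hps xeywl hlo xtr
Hunk 3: at line 3 remove [wij,xely,hps] add [tel,vno,qnzu] -> 9 lines: hzvhv axq csq tel vno qnzu xeywl hlo xtr
Hunk 4: at line 4 remove [vno,qnzu,xeywl] add [mgnt,hkb] -> 8 lines: hzvhv axq csq tel mgnt hkb hlo xtr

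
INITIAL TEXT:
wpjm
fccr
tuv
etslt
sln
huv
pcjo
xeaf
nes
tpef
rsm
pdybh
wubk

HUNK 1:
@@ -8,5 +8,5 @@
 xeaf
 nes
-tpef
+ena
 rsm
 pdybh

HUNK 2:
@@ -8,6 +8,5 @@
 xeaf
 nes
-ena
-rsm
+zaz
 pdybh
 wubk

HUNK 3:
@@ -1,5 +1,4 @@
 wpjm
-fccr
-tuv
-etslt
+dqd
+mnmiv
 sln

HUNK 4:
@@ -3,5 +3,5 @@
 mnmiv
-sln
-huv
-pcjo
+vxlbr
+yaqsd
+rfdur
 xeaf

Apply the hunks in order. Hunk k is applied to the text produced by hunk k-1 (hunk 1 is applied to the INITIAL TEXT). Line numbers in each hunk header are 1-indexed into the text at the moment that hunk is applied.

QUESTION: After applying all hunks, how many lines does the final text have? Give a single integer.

Hunk 1: at line 8 remove [tpef] add [ena] -> 13 lines: wpjm fccr tuv etslt sln huv pcjo xeaf nes ena rsm pdybh wubk
Hunk 2: at line 8 remove [ena,rsm] add [zaz] -> 12 lines: wpjm fccr tuv etslt sln huv pcjo xeaf nes zaz pdybh wubk
Hunk 3: at line 1 remove [fccr,tuv,etslt] add [dqd,mnmiv] -> 11 lines: wpjm dqd mnmiv sln huv pcjo xeaf nes zaz pdybh wubk
Hunk 4: at line 3 remove [sln,huv,pcjo] add [vxlbr,yaqsd,rfdur] -> 11 lines: wpjm dqd mnmiv vxlbr yaqsd rfdur xeaf nes zaz pdybh wubk
Final line count: 11

Answer: 11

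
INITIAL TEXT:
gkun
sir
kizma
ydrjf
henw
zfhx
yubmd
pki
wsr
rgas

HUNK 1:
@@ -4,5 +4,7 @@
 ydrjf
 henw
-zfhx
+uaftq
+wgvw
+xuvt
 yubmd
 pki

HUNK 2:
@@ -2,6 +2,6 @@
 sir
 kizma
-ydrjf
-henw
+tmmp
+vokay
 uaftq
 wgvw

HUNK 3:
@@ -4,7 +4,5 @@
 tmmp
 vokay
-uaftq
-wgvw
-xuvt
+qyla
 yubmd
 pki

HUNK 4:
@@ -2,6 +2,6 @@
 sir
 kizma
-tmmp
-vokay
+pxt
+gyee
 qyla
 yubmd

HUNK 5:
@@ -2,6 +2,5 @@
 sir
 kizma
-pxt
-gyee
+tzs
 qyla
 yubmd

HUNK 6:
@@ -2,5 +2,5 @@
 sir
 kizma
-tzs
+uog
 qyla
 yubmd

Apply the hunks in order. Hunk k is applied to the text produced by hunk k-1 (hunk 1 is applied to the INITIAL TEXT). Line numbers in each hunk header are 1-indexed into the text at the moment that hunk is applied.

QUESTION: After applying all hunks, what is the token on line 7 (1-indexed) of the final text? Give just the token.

Hunk 1: at line 4 remove [zfhx] add [uaftq,wgvw,xuvt] -> 12 lines: gkun sir kizma ydrjf henw uaftq wgvw xuvt yubmd pki wsr rgas
Hunk 2: at line 2 remove [ydrjf,henw] add [tmmp,vokay] -> 12 lines: gkun sir kizma tmmp vokay uaftq wgvw xuvt yubmd pki wsr rgas
Hunk 3: at line 4 remove [uaftq,wgvw,xuvt] add [qyla] -> 10 lines: gkun sir kizma tmmp vokay qyla yubmd pki wsr rgas
Hunk 4: at line 2 remove [tmmp,vokay] add [pxt,gyee] -> 10 lines: gkun sir kizma pxt gyee qyla yubmd pki wsr rgas
Hunk 5: at line 2 remove [pxt,gyee] add [tzs] -> 9 lines: gkun sir kizma tzs qyla yubmd pki wsr rgas
Hunk 6: at line 2 remove [tzs] add [uog] -> 9 lines: gkun sir kizma uog qyla yubmd pki wsr rgas
Final line 7: pki

Answer: pki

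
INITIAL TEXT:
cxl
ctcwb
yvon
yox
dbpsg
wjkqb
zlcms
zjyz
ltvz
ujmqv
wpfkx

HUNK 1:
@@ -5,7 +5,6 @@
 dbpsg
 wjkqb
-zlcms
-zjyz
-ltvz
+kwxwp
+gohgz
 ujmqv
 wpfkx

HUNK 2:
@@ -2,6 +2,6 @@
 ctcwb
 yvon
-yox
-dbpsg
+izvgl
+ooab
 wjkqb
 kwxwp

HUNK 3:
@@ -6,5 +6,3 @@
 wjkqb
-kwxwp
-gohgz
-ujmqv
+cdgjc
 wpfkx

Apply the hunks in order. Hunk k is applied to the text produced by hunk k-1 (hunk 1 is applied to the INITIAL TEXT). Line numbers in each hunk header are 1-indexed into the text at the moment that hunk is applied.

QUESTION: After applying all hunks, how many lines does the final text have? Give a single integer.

Hunk 1: at line 5 remove [zlcms,zjyz,ltvz] add [kwxwp,gohgz] -> 10 lines: cxl ctcwb yvon yox dbpsg wjkqb kwxwp gohgz ujmqv wpfkx
Hunk 2: at line 2 remove [yox,dbpsg] add [izvgl,ooab] -> 10 lines: cxl ctcwb yvon izvgl ooab wjkqb kwxwp gohgz ujmqv wpfkx
Hunk 3: at line 6 remove [kwxwp,gohgz,ujmqv] add [cdgjc] -> 8 lines: cxl ctcwb yvon izvgl ooab wjkqb cdgjc wpfkx
Final line count: 8

Answer: 8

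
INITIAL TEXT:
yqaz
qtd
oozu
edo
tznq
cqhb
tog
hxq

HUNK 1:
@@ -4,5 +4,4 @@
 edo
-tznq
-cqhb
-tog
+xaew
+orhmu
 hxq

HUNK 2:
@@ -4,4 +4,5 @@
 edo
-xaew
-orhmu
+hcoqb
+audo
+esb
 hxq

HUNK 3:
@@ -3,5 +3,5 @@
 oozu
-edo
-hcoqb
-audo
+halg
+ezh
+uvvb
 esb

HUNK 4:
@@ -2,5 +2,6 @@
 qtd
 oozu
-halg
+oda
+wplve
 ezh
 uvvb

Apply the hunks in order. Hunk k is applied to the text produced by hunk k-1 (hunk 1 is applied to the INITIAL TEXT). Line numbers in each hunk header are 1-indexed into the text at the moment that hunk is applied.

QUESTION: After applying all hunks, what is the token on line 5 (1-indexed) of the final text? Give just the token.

Hunk 1: at line 4 remove [tznq,cqhb,tog] add [xaew,orhmu] -> 7 lines: yqaz qtd oozu edo xaew orhmu hxq
Hunk 2: at line 4 remove [xaew,orhmu] add [hcoqb,audo,esb] -> 8 lines: yqaz qtd oozu edo hcoqb audo esb hxq
Hunk 3: at line 3 remove [edo,hcoqb,audo] add [halg,ezh,uvvb] -> 8 lines: yqaz qtd oozu halg ezh uvvb esb hxq
Hunk 4: at line 2 remove [halg] add [oda,wplve] -> 9 lines: yqaz qtd oozu oda wplve ezh uvvb esb hxq
Final line 5: wplve

Answer: wplve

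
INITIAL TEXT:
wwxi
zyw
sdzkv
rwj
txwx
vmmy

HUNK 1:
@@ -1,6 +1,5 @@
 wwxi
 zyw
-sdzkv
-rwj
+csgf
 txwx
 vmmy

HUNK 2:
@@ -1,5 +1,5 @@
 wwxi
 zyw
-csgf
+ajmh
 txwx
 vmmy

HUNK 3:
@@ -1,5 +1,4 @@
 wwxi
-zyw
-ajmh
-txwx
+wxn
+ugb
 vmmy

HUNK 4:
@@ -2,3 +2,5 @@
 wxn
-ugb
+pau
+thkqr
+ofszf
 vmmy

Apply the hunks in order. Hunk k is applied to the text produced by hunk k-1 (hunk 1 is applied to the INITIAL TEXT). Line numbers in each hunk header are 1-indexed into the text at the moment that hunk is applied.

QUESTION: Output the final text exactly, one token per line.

Answer: wwxi
wxn
pau
thkqr
ofszf
vmmy

Derivation:
Hunk 1: at line 1 remove [sdzkv,rwj] add [csgf] -> 5 lines: wwxi zyw csgf txwx vmmy
Hunk 2: at line 1 remove [csgf] add [ajmh] -> 5 lines: wwxi zyw ajmh txwx vmmy
Hunk 3: at line 1 remove [zyw,ajmh,txwx] add [wxn,ugb] -> 4 lines: wwxi wxn ugb vmmy
Hunk 4: at line 2 remove [ugb] add [pau,thkqr,ofszf] -> 6 lines: wwxi wxn pau thkqr ofszf vmmy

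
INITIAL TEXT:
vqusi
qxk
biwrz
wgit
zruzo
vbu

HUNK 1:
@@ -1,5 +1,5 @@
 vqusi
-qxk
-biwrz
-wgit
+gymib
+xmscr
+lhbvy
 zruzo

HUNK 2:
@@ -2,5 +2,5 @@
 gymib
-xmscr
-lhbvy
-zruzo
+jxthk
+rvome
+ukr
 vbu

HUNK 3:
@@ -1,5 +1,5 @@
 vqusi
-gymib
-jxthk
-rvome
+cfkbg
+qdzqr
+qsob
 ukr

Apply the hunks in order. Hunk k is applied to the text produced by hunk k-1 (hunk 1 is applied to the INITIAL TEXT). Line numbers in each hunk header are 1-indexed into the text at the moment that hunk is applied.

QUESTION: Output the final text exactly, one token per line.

Answer: vqusi
cfkbg
qdzqr
qsob
ukr
vbu

Derivation:
Hunk 1: at line 1 remove [qxk,biwrz,wgit] add [gymib,xmscr,lhbvy] -> 6 lines: vqusi gymib xmscr lhbvy zruzo vbu
Hunk 2: at line 2 remove [xmscr,lhbvy,zruzo] add [jxthk,rvome,ukr] -> 6 lines: vqusi gymib jxthk rvome ukr vbu
Hunk 3: at line 1 remove [gymib,jxthk,rvome] add [cfkbg,qdzqr,qsob] -> 6 lines: vqusi cfkbg qdzqr qsob ukr vbu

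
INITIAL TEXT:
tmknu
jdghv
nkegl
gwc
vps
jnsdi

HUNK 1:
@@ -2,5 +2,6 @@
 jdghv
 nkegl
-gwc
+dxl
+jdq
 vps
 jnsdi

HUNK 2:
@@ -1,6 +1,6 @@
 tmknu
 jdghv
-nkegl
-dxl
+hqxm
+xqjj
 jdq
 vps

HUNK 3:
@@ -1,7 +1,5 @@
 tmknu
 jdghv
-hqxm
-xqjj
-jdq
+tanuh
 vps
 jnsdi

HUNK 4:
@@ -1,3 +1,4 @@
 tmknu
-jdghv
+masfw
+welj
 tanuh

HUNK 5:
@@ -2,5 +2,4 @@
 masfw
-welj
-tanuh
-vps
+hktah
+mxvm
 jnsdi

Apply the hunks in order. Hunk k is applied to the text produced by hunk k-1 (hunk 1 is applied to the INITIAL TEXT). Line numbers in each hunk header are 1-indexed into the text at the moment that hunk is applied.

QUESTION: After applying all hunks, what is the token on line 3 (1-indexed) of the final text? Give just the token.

Hunk 1: at line 2 remove [gwc] add [dxl,jdq] -> 7 lines: tmknu jdghv nkegl dxl jdq vps jnsdi
Hunk 2: at line 1 remove [nkegl,dxl] add [hqxm,xqjj] -> 7 lines: tmknu jdghv hqxm xqjj jdq vps jnsdi
Hunk 3: at line 1 remove [hqxm,xqjj,jdq] add [tanuh] -> 5 lines: tmknu jdghv tanuh vps jnsdi
Hunk 4: at line 1 remove [jdghv] add [masfw,welj] -> 6 lines: tmknu masfw welj tanuh vps jnsdi
Hunk 5: at line 2 remove [welj,tanuh,vps] add [hktah,mxvm] -> 5 lines: tmknu masfw hktah mxvm jnsdi
Final line 3: hktah

Answer: hktah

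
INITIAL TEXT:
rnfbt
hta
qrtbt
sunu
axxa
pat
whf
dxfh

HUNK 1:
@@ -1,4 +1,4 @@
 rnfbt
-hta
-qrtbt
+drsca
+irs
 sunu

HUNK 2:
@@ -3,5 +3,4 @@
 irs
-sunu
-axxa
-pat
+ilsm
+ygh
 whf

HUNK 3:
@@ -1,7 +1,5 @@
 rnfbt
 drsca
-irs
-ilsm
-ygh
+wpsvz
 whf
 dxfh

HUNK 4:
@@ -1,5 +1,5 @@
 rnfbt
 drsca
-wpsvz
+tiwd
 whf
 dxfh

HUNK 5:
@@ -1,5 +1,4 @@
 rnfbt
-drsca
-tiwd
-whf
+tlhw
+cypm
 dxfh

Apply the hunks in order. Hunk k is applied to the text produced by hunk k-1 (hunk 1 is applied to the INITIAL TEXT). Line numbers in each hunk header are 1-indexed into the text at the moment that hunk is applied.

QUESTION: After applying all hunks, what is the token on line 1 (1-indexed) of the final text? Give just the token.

Hunk 1: at line 1 remove [hta,qrtbt] add [drsca,irs] -> 8 lines: rnfbt drsca irs sunu axxa pat whf dxfh
Hunk 2: at line 3 remove [sunu,axxa,pat] add [ilsm,ygh] -> 7 lines: rnfbt drsca irs ilsm ygh whf dxfh
Hunk 3: at line 1 remove [irs,ilsm,ygh] add [wpsvz] -> 5 lines: rnfbt drsca wpsvz whf dxfh
Hunk 4: at line 1 remove [wpsvz] add [tiwd] -> 5 lines: rnfbt drsca tiwd whf dxfh
Hunk 5: at line 1 remove [drsca,tiwd,whf] add [tlhw,cypm] -> 4 lines: rnfbt tlhw cypm dxfh
Final line 1: rnfbt

Answer: rnfbt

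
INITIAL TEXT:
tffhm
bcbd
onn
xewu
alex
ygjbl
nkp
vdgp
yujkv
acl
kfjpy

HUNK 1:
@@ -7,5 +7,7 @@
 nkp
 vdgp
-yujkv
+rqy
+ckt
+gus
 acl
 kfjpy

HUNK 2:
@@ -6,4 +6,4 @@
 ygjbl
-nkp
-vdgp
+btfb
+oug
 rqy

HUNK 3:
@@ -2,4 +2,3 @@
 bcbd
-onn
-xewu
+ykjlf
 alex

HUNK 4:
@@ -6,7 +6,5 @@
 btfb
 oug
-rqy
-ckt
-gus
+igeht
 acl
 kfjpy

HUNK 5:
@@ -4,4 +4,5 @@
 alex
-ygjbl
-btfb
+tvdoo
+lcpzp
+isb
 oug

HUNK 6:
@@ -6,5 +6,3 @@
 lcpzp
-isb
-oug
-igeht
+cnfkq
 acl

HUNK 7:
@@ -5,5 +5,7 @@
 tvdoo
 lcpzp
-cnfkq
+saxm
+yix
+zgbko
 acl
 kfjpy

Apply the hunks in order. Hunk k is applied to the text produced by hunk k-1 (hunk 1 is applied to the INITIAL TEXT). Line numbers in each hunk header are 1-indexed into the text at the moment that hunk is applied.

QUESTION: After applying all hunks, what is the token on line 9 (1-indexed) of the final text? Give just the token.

Hunk 1: at line 7 remove [yujkv] add [rqy,ckt,gus] -> 13 lines: tffhm bcbd onn xewu alex ygjbl nkp vdgp rqy ckt gus acl kfjpy
Hunk 2: at line 6 remove [nkp,vdgp] add [btfb,oug] -> 13 lines: tffhm bcbd onn xewu alex ygjbl btfb oug rqy ckt gus acl kfjpy
Hunk 3: at line 2 remove [onn,xewu] add [ykjlf] -> 12 lines: tffhm bcbd ykjlf alex ygjbl btfb oug rqy ckt gus acl kfjpy
Hunk 4: at line 6 remove [rqy,ckt,gus] add [igeht] -> 10 lines: tffhm bcbd ykjlf alex ygjbl btfb oug igeht acl kfjpy
Hunk 5: at line 4 remove [ygjbl,btfb] add [tvdoo,lcpzp,isb] -> 11 lines: tffhm bcbd ykjlf alex tvdoo lcpzp isb oug igeht acl kfjpy
Hunk 6: at line 6 remove [isb,oug,igeht] add [cnfkq] -> 9 lines: tffhm bcbd ykjlf alex tvdoo lcpzp cnfkq acl kfjpy
Hunk 7: at line 5 remove [cnfkq] add [saxm,yix,zgbko] -> 11 lines: tffhm bcbd ykjlf alex tvdoo lcpzp saxm yix zgbko acl kfjpy
Final line 9: zgbko

Answer: zgbko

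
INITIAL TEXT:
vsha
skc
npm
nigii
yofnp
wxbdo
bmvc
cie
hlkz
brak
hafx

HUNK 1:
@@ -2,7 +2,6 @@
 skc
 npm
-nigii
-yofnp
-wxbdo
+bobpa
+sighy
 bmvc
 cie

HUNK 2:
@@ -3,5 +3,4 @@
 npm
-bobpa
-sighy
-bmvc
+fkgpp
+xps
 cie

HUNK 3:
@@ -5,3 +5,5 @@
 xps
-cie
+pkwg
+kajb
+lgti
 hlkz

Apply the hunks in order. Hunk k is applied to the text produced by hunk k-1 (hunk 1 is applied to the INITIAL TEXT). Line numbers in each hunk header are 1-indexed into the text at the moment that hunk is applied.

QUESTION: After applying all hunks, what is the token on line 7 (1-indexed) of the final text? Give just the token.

Answer: kajb

Derivation:
Hunk 1: at line 2 remove [nigii,yofnp,wxbdo] add [bobpa,sighy] -> 10 lines: vsha skc npm bobpa sighy bmvc cie hlkz brak hafx
Hunk 2: at line 3 remove [bobpa,sighy,bmvc] add [fkgpp,xps] -> 9 lines: vsha skc npm fkgpp xps cie hlkz brak hafx
Hunk 3: at line 5 remove [cie] add [pkwg,kajb,lgti] -> 11 lines: vsha skc npm fkgpp xps pkwg kajb lgti hlkz brak hafx
Final line 7: kajb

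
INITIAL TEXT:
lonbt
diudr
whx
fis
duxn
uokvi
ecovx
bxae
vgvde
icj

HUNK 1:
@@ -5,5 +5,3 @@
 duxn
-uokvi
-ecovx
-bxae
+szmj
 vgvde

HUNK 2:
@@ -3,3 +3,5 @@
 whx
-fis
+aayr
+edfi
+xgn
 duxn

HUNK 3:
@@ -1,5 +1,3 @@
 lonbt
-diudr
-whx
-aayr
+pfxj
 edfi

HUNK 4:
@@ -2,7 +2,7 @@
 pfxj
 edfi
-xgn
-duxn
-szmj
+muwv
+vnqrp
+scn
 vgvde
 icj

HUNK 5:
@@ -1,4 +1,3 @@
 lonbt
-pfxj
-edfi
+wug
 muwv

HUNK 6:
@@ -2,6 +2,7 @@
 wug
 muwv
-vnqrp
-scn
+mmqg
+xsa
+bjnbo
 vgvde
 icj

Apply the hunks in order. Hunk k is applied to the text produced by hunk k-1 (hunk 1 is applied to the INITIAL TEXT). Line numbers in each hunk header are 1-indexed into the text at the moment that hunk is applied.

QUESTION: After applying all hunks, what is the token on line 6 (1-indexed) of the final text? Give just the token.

Hunk 1: at line 5 remove [uokvi,ecovx,bxae] add [szmj] -> 8 lines: lonbt diudr whx fis duxn szmj vgvde icj
Hunk 2: at line 3 remove [fis] add [aayr,edfi,xgn] -> 10 lines: lonbt diudr whx aayr edfi xgn duxn szmj vgvde icj
Hunk 3: at line 1 remove [diudr,whx,aayr] add [pfxj] -> 8 lines: lonbt pfxj edfi xgn duxn szmj vgvde icj
Hunk 4: at line 2 remove [xgn,duxn,szmj] add [muwv,vnqrp,scn] -> 8 lines: lonbt pfxj edfi muwv vnqrp scn vgvde icj
Hunk 5: at line 1 remove [pfxj,edfi] add [wug] -> 7 lines: lonbt wug muwv vnqrp scn vgvde icj
Hunk 6: at line 2 remove [vnqrp,scn] add [mmqg,xsa,bjnbo] -> 8 lines: lonbt wug muwv mmqg xsa bjnbo vgvde icj
Final line 6: bjnbo

Answer: bjnbo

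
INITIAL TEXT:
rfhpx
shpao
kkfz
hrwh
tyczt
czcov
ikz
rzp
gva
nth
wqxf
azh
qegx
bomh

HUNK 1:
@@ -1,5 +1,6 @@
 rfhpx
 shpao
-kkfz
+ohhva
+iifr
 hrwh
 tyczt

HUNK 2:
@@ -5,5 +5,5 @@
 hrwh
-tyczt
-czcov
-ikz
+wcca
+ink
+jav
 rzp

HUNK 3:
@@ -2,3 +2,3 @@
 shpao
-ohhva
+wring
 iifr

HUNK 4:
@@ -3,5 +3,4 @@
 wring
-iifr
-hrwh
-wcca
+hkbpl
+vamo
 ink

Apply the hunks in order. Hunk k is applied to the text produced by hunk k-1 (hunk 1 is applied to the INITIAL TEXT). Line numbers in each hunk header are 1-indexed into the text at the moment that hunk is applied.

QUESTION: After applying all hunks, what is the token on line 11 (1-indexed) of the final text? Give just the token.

Hunk 1: at line 1 remove [kkfz] add [ohhva,iifr] -> 15 lines: rfhpx shpao ohhva iifr hrwh tyczt czcov ikz rzp gva nth wqxf azh qegx bomh
Hunk 2: at line 5 remove [tyczt,czcov,ikz] add [wcca,ink,jav] -> 15 lines: rfhpx shpao ohhva iifr hrwh wcca ink jav rzp gva nth wqxf azh qegx bomh
Hunk 3: at line 2 remove [ohhva] add [wring] -> 15 lines: rfhpx shpao wring iifr hrwh wcca ink jav rzp gva nth wqxf azh qegx bomh
Hunk 4: at line 3 remove [iifr,hrwh,wcca] add [hkbpl,vamo] -> 14 lines: rfhpx shpao wring hkbpl vamo ink jav rzp gva nth wqxf azh qegx bomh
Final line 11: wqxf

Answer: wqxf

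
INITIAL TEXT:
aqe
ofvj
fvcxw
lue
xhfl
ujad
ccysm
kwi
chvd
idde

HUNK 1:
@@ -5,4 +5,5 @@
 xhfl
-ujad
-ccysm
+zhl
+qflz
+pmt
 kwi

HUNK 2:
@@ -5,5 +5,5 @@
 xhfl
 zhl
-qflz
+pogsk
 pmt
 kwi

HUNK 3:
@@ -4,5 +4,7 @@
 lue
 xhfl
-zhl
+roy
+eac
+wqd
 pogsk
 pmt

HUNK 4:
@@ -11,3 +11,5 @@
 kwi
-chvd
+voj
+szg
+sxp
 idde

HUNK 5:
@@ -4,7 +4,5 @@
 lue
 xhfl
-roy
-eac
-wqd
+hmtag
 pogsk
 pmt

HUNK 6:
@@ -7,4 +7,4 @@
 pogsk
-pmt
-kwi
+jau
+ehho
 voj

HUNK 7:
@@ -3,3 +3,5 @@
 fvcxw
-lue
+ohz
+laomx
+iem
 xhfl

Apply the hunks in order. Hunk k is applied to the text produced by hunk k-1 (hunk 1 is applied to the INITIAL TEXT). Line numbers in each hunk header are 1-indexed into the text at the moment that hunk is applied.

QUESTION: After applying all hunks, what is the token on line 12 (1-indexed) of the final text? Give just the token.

Hunk 1: at line 5 remove [ujad,ccysm] add [zhl,qflz,pmt] -> 11 lines: aqe ofvj fvcxw lue xhfl zhl qflz pmt kwi chvd idde
Hunk 2: at line 5 remove [qflz] add [pogsk] -> 11 lines: aqe ofvj fvcxw lue xhfl zhl pogsk pmt kwi chvd idde
Hunk 3: at line 4 remove [zhl] add [roy,eac,wqd] -> 13 lines: aqe ofvj fvcxw lue xhfl roy eac wqd pogsk pmt kwi chvd idde
Hunk 4: at line 11 remove [chvd] add [voj,szg,sxp] -> 15 lines: aqe ofvj fvcxw lue xhfl roy eac wqd pogsk pmt kwi voj szg sxp idde
Hunk 5: at line 4 remove [roy,eac,wqd] add [hmtag] -> 13 lines: aqe ofvj fvcxw lue xhfl hmtag pogsk pmt kwi voj szg sxp idde
Hunk 6: at line 7 remove [pmt,kwi] add [jau,ehho] -> 13 lines: aqe ofvj fvcxw lue xhfl hmtag pogsk jau ehho voj szg sxp idde
Hunk 7: at line 3 remove [lue] add [ohz,laomx,iem] -> 15 lines: aqe ofvj fvcxw ohz laomx iem xhfl hmtag pogsk jau ehho voj szg sxp idde
Final line 12: voj

Answer: voj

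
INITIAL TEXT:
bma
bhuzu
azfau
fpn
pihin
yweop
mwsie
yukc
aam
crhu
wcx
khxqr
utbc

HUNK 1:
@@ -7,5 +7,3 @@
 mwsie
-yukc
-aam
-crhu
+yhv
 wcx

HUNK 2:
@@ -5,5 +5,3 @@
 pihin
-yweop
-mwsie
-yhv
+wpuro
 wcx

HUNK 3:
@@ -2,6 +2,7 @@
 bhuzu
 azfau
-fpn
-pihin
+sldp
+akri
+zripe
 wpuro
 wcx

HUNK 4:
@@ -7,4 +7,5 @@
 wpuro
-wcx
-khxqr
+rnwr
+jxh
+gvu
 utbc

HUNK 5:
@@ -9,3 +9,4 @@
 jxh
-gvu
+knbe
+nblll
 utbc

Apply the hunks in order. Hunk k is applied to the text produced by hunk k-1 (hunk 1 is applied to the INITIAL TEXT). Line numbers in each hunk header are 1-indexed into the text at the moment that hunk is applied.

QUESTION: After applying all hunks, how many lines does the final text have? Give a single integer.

Hunk 1: at line 7 remove [yukc,aam,crhu] add [yhv] -> 11 lines: bma bhuzu azfau fpn pihin yweop mwsie yhv wcx khxqr utbc
Hunk 2: at line 5 remove [yweop,mwsie,yhv] add [wpuro] -> 9 lines: bma bhuzu azfau fpn pihin wpuro wcx khxqr utbc
Hunk 3: at line 2 remove [fpn,pihin] add [sldp,akri,zripe] -> 10 lines: bma bhuzu azfau sldp akri zripe wpuro wcx khxqr utbc
Hunk 4: at line 7 remove [wcx,khxqr] add [rnwr,jxh,gvu] -> 11 lines: bma bhuzu azfau sldp akri zripe wpuro rnwr jxh gvu utbc
Hunk 5: at line 9 remove [gvu] add [knbe,nblll] -> 12 lines: bma bhuzu azfau sldp akri zripe wpuro rnwr jxh knbe nblll utbc
Final line count: 12

Answer: 12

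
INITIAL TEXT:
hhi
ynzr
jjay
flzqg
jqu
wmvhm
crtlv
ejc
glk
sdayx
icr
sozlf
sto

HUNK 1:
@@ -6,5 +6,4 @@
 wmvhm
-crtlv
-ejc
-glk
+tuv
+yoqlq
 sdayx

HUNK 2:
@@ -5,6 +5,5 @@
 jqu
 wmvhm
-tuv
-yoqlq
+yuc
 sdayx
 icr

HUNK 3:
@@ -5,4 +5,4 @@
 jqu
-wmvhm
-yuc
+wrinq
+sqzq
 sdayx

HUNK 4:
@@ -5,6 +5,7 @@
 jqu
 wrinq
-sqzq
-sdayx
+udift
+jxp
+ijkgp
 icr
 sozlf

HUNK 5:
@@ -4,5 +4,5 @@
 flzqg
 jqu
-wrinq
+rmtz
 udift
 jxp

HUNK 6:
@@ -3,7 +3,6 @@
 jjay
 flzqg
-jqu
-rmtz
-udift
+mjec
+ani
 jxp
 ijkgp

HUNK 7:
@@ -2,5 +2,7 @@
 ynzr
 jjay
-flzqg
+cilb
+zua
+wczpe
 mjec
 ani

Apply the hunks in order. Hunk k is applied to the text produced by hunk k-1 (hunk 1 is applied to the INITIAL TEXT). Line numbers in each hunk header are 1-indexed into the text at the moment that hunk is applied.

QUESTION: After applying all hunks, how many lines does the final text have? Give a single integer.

Answer: 13

Derivation:
Hunk 1: at line 6 remove [crtlv,ejc,glk] add [tuv,yoqlq] -> 12 lines: hhi ynzr jjay flzqg jqu wmvhm tuv yoqlq sdayx icr sozlf sto
Hunk 2: at line 5 remove [tuv,yoqlq] add [yuc] -> 11 lines: hhi ynzr jjay flzqg jqu wmvhm yuc sdayx icr sozlf sto
Hunk 3: at line 5 remove [wmvhm,yuc] add [wrinq,sqzq] -> 11 lines: hhi ynzr jjay flzqg jqu wrinq sqzq sdayx icr sozlf sto
Hunk 4: at line 5 remove [sqzq,sdayx] add [udift,jxp,ijkgp] -> 12 lines: hhi ynzr jjay flzqg jqu wrinq udift jxp ijkgp icr sozlf sto
Hunk 5: at line 4 remove [wrinq] add [rmtz] -> 12 lines: hhi ynzr jjay flzqg jqu rmtz udift jxp ijkgp icr sozlf sto
Hunk 6: at line 3 remove [jqu,rmtz,udift] add [mjec,ani] -> 11 lines: hhi ynzr jjay flzqg mjec ani jxp ijkgp icr sozlf sto
Hunk 7: at line 2 remove [flzqg] add [cilb,zua,wczpe] -> 13 lines: hhi ynzr jjay cilb zua wczpe mjec ani jxp ijkgp icr sozlf sto
Final line count: 13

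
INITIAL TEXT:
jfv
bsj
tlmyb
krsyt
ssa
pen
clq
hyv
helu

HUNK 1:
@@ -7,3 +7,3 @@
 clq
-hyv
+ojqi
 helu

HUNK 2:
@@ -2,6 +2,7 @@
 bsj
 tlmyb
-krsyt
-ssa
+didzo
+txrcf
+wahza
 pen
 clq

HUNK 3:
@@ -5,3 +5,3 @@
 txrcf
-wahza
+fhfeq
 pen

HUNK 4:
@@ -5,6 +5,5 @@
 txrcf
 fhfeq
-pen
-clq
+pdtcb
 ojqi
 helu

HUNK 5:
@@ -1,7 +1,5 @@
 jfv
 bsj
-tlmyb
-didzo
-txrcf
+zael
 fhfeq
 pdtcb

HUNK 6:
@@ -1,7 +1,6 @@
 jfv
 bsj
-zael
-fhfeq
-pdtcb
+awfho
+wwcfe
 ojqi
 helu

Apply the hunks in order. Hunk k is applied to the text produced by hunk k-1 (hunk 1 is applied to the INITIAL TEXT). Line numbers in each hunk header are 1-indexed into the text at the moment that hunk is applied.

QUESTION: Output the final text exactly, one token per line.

Answer: jfv
bsj
awfho
wwcfe
ojqi
helu

Derivation:
Hunk 1: at line 7 remove [hyv] add [ojqi] -> 9 lines: jfv bsj tlmyb krsyt ssa pen clq ojqi helu
Hunk 2: at line 2 remove [krsyt,ssa] add [didzo,txrcf,wahza] -> 10 lines: jfv bsj tlmyb didzo txrcf wahza pen clq ojqi helu
Hunk 3: at line 5 remove [wahza] add [fhfeq] -> 10 lines: jfv bsj tlmyb didzo txrcf fhfeq pen clq ojqi helu
Hunk 4: at line 5 remove [pen,clq] add [pdtcb] -> 9 lines: jfv bsj tlmyb didzo txrcf fhfeq pdtcb ojqi helu
Hunk 5: at line 1 remove [tlmyb,didzo,txrcf] add [zael] -> 7 lines: jfv bsj zael fhfeq pdtcb ojqi helu
Hunk 6: at line 1 remove [zael,fhfeq,pdtcb] add [awfho,wwcfe] -> 6 lines: jfv bsj awfho wwcfe ojqi helu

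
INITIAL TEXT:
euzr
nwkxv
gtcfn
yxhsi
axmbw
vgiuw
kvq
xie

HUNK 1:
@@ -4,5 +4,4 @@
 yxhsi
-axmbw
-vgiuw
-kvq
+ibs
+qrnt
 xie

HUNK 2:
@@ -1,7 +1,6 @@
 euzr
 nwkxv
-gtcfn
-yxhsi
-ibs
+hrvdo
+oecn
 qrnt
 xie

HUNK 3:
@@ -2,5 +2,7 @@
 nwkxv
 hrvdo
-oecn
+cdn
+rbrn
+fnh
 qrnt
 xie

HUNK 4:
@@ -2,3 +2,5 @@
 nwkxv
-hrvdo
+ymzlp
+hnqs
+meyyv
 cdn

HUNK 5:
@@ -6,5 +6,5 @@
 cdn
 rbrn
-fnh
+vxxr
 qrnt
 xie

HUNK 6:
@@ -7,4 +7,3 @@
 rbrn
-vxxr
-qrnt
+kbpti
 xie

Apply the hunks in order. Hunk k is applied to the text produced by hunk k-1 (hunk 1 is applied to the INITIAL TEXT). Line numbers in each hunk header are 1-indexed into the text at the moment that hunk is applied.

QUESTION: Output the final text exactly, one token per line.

Answer: euzr
nwkxv
ymzlp
hnqs
meyyv
cdn
rbrn
kbpti
xie

Derivation:
Hunk 1: at line 4 remove [axmbw,vgiuw,kvq] add [ibs,qrnt] -> 7 lines: euzr nwkxv gtcfn yxhsi ibs qrnt xie
Hunk 2: at line 1 remove [gtcfn,yxhsi,ibs] add [hrvdo,oecn] -> 6 lines: euzr nwkxv hrvdo oecn qrnt xie
Hunk 3: at line 2 remove [oecn] add [cdn,rbrn,fnh] -> 8 lines: euzr nwkxv hrvdo cdn rbrn fnh qrnt xie
Hunk 4: at line 2 remove [hrvdo] add [ymzlp,hnqs,meyyv] -> 10 lines: euzr nwkxv ymzlp hnqs meyyv cdn rbrn fnh qrnt xie
Hunk 5: at line 6 remove [fnh] add [vxxr] -> 10 lines: euzr nwkxv ymzlp hnqs meyyv cdn rbrn vxxr qrnt xie
Hunk 6: at line 7 remove [vxxr,qrnt] add [kbpti] -> 9 lines: euzr nwkxv ymzlp hnqs meyyv cdn rbrn kbpti xie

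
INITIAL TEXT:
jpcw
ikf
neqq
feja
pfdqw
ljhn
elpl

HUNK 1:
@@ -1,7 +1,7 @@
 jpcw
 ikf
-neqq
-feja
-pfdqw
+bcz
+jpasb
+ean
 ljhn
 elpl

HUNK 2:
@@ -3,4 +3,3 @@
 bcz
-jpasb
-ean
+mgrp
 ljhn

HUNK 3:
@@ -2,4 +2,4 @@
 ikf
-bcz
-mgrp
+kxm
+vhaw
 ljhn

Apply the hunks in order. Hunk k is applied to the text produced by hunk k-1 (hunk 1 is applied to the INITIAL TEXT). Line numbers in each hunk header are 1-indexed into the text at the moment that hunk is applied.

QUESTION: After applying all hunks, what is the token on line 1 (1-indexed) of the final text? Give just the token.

Answer: jpcw

Derivation:
Hunk 1: at line 1 remove [neqq,feja,pfdqw] add [bcz,jpasb,ean] -> 7 lines: jpcw ikf bcz jpasb ean ljhn elpl
Hunk 2: at line 3 remove [jpasb,ean] add [mgrp] -> 6 lines: jpcw ikf bcz mgrp ljhn elpl
Hunk 3: at line 2 remove [bcz,mgrp] add [kxm,vhaw] -> 6 lines: jpcw ikf kxm vhaw ljhn elpl
Final line 1: jpcw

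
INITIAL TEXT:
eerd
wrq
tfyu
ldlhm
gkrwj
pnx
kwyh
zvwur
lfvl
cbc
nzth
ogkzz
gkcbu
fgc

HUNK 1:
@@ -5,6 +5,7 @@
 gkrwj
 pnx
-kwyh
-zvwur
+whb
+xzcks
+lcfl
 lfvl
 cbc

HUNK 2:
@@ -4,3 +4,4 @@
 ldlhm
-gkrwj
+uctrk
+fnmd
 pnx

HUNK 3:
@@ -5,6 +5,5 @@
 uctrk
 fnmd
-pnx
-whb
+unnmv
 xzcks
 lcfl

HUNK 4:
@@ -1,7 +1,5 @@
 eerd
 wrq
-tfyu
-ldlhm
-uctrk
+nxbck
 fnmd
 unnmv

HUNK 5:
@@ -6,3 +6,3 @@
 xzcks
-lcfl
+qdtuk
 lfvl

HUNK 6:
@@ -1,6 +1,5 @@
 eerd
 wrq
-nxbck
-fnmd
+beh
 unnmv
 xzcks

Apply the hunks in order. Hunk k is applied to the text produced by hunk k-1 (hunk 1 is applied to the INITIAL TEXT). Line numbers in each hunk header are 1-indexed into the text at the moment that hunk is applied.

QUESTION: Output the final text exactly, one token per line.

Answer: eerd
wrq
beh
unnmv
xzcks
qdtuk
lfvl
cbc
nzth
ogkzz
gkcbu
fgc

Derivation:
Hunk 1: at line 5 remove [kwyh,zvwur] add [whb,xzcks,lcfl] -> 15 lines: eerd wrq tfyu ldlhm gkrwj pnx whb xzcks lcfl lfvl cbc nzth ogkzz gkcbu fgc
Hunk 2: at line 4 remove [gkrwj] add [uctrk,fnmd] -> 16 lines: eerd wrq tfyu ldlhm uctrk fnmd pnx whb xzcks lcfl lfvl cbc nzth ogkzz gkcbu fgc
Hunk 3: at line 5 remove [pnx,whb] add [unnmv] -> 15 lines: eerd wrq tfyu ldlhm uctrk fnmd unnmv xzcks lcfl lfvl cbc nzth ogkzz gkcbu fgc
Hunk 4: at line 1 remove [tfyu,ldlhm,uctrk] add [nxbck] -> 13 lines: eerd wrq nxbck fnmd unnmv xzcks lcfl lfvl cbc nzth ogkzz gkcbu fgc
Hunk 5: at line 6 remove [lcfl] add [qdtuk] -> 13 lines: eerd wrq nxbck fnmd unnmv xzcks qdtuk lfvl cbc nzth ogkzz gkcbu fgc
Hunk 6: at line 1 remove [nxbck,fnmd] add [beh] -> 12 lines: eerd wrq beh unnmv xzcks qdtuk lfvl cbc nzth ogkzz gkcbu fgc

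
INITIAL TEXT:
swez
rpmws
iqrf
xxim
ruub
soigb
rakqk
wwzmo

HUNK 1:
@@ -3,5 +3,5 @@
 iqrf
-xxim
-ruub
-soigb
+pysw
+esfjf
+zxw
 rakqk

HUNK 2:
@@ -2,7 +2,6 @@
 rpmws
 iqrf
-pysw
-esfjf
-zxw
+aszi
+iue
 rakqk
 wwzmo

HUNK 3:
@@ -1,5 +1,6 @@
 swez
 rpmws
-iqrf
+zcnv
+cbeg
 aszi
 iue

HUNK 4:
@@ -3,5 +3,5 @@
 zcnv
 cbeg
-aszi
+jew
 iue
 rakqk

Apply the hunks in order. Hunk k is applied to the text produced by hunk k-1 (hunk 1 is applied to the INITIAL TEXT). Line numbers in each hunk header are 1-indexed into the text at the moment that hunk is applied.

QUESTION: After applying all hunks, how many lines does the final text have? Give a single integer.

Answer: 8

Derivation:
Hunk 1: at line 3 remove [xxim,ruub,soigb] add [pysw,esfjf,zxw] -> 8 lines: swez rpmws iqrf pysw esfjf zxw rakqk wwzmo
Hunk 2: at line 2 remove [pysw,esfjf,zxw] add [aszi,iue] -> 7 lines: swez rpmws iqrf aszi iue rakqk wwzmo
Hunk 3: at line 1 remove [iqrf] add [zcnv,cbeg] -> 8 lines: swez rpmws zcnv cbeg aszi iue rakqk wwzmo
Hunk 4: at line 3 remove [aszi] add [jew] -> 8 lines: swez rpmws zcnv cbeg jew iue rakqk wwzmo
Final line count: 8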